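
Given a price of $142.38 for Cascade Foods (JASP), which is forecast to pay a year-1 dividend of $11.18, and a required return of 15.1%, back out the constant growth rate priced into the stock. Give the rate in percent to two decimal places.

From P₀ = D₁/(r − g), the implied growth is g = r − D₁/P₀.
g = 0.151 − 11.18/142.38 = 0.151 − 0.07852 = 0.07248

7.25%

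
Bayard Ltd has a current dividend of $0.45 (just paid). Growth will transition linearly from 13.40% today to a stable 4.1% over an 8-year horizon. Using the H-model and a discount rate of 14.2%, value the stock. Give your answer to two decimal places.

H-model: P₀ = D₀[(1+g_L) + H(g_S−g_L)]/(r−g_L), with H = 8/2 = 4.
P₀ = 0.45 × [(1+0.041) + 4×(0.134−0.041)] / (0.142−0.041)
   = 0.45 × 1.4130 / 0.101 = 6.2955

$6.30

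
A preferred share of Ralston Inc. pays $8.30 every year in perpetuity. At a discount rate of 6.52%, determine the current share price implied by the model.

$127.30

Zero-growth DDM (perpetuity): P₀ = D/r = 8.30 / 0.0652 = 127.3006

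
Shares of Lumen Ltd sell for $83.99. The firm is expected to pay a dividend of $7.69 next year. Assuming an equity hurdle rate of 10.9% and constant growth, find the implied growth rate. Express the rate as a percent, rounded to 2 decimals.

From P₀ = D₁/(r − g), the implied growth is g = r − D₁/P₀.
g = 0.109 − 7.69/83.99 = 0.109 − 0.09156 = 0.01744

1.74%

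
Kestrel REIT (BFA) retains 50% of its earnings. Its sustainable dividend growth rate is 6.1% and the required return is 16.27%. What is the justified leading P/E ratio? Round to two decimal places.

Payout ratio b = 1 − 0.50 = 0.50.
Justified leading P/E = b/(r−g) = 0.50/(0.1627−0.061) = 4.9164

4.92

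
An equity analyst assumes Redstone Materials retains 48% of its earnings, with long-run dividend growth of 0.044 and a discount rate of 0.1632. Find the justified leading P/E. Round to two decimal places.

4.36

Payout ratio b = 1 − 0.48 = 0.52.
Justified leading P/E = b/(r−g) = 0.52/(0.1632−0.044) = 4.3624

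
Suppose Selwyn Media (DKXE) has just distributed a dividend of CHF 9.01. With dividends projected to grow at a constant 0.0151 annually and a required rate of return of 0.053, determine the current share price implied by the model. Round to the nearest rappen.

Gordon growth model: P₀ = D₁/(r − g). D₁ = 9.01 × (1 + 0.0151) = 9.1461.
P₀ = 9.1461 / (0.053 − 0.0151) = 9.1461 / 0.0379 = 241.3206

CHF 241.32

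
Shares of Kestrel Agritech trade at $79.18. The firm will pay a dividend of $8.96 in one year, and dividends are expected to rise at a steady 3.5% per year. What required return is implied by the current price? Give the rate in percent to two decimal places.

14.82%

Rearranging the constant-growth DDM: r = D₁/P₀ + g.
r = 8.9600 / 79.18 + 0.035 = 0.11316 + 0.035 = 0.14816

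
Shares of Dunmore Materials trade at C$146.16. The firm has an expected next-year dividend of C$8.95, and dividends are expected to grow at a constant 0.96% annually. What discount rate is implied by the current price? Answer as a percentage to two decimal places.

7.08%

Rearranging the constant-growth DDM: r = D₁/P₀ + g.
r = 8.9500 / 146.16 + 0.0096 = 0.06123 + 0.0096 = 0.07083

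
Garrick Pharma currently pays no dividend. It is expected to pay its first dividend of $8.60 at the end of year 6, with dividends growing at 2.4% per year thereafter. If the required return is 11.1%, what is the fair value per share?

Deferred-dividend DDM. At t=5 the remaining stream is a growing perpetuity with first payment D_6 = 8.60.
V_5 = D_6/(r−g) = 8.60/(0.111−0.024) = 98.8506
P₀ = V_5/(1+r)^5 = 98.8506/(1+0.111)^5 = 58.3995

$58.40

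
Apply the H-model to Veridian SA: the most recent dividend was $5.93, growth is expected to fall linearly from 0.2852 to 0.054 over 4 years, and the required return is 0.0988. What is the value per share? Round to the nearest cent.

H-model: P₀ = D₀[(1+g_L) + H(g_S−g_L)]/(r−g_L), with H = 4/2 = 2.
P₀ = 5.93 × [(1+0.054) + 2×(0.2852−0.054)] / (0.0988−0.054)
   = 5.93 × 1.5164 / 0.0448 = 200.7199

$200.72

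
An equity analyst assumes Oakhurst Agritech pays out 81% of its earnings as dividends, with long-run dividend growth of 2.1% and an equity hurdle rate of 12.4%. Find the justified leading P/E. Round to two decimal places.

7.86

Justified leading P/E = b/(r−g) = 0.81/(0.124−0.021) = 7.8641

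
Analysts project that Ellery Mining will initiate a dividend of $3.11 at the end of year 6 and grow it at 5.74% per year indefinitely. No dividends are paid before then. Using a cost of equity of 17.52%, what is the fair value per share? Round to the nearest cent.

Deferred-dividend DDM. At t=5 the remaining stream is a growing perpetuity with first payment D_6 = 3.11.
V_5 = D_6/(r−g) = 3.11/(0.1752−0.0574) = 26.4007
P₀ = V_5/(1+r)^5 = 26.4007/(1+0.1752)^5 = 11.7776

$11.78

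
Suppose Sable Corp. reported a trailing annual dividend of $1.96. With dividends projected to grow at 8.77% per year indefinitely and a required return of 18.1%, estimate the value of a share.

$22.85

Gordon growth model: P₀ = D₁/(r − g). D₁ = 1.96 × (1 + 0.0877) = 2.1319.
P₀ = 2.1319 / (0.181 − 0.0877) = 2.1319 / 0.0933 = 22.8499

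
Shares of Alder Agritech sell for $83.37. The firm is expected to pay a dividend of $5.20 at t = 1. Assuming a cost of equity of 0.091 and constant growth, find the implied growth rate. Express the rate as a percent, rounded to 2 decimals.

2.86%

From P₀ = D₁/(r − g), the implied growth is g = r − D₁/P₀.
g = 0.091 − 5.20/83.37 = 0.091 − 0.06237 = 0.02863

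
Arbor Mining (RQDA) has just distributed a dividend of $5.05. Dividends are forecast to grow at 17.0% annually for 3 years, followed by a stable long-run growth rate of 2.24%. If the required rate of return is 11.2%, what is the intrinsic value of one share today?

$83.91

Two-stage DDM. Project D₁…D_3 at 0.17, terminal growth 0.0224, discount at r = 0.112.
D_1 = 5.9085
D_2 = 6.9129
D_3 = 8.0881
Terminal value at t=3: TV = D_4/(r−g) = 8.2693/(0.112−0.0224) = 92.2915
P₀ = 5.9085/(1+0.112)^1 + 6.9129/(1+0.112)^2 + 8.0881/(1+0.112)^3 + 92.2915/(1+0.112)^3 = 83.9054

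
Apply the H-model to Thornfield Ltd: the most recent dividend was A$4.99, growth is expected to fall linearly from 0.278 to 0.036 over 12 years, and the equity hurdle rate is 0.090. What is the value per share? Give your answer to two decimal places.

A$229.91

H-model: P₀ = D₀[(1+g_L) + H(g_S−g_L)]/(r−g_L), with H = 12/2 = 6.
P₀ = 4.99 × [(1+0.036) + 6×(0.278−0.036)] / (0.09−0.036)
   = 4.99 × 2.4880 / 0.054 = 229.9096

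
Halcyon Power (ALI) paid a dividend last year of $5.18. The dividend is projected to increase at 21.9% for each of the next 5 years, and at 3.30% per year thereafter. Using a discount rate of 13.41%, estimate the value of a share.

$108.27

Two-stage DDM. Project D₁…D_5 at 0.219, terminal growth 0.033, discount at r = 0.1341.
D_1 = 6.3144
D_2 = 7.6973
D_3 = 9.3830
D_4 = 11.4379
D_5 = 13.9427
Terminal value at t=5: TV = D_6/(r−g) = 14.4029/(0.1341−0.033) = 142.4615
P₀ = 6.3144/(1+0.1341)^1 + 7.6973/(1+0.1341)^2 + 9.3830/(1+0.1341)^3 + 11.4379/(1+0.1341)^4 + 13.9427/(1+0.1341)^5 + 142.4615/(1+0.1341)^5 = 108.2657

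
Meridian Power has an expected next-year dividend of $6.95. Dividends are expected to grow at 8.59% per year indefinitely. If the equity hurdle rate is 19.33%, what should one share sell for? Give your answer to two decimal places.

Gordon growth model: P₀ = D₁/(r − g), with D₁ = 6.95 given directly.
P₀ = 6.9500 / (0.1933 − 0.0859) = 6.9500 / 0.1074 = 64.7114

$64.71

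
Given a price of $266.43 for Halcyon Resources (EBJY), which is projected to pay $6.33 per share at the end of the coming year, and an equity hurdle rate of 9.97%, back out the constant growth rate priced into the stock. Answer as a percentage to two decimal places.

7.59%

From P₀ = D₁/(r − g), the implied growth is g = r − D₁/P₀.
g = 0.0997 − 6.33/266.43 = 0.0997 − 0.02376 = 0.07594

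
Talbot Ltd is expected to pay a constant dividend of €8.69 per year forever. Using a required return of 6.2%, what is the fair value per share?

€140.16

Zero-growth DDM (perpetuity): P₀ = D/r = 8.69 / 0.062 = 140.1613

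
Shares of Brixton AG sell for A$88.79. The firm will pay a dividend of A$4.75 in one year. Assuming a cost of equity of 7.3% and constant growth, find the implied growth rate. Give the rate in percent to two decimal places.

1.95%

From P₀ = D₁/(r − g), the implied growth is g = r − D₁/P₀.
g = 0.073 − 4.75/88.79 = 0.073 − 0.05350 = 0.01950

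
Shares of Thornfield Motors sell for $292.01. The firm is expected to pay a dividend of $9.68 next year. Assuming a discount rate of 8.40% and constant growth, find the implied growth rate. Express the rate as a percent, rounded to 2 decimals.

From P₀ = D₁/(r − g), the implied growth is g = r − D₁/P₀.
g = 0.084 − 9.68/292.01 = 0.084 − 0.03315 = 0.05085

5.09%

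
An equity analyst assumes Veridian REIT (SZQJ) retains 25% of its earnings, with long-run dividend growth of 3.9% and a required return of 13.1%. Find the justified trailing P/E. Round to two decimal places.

8.47

Payout ratio b = 1 − 0.25 = 0.75.
Justified trailing P/E = b(1+g)/(r−g) = 0.75×(1+0.039)/(0.131−0.039) = 8.4701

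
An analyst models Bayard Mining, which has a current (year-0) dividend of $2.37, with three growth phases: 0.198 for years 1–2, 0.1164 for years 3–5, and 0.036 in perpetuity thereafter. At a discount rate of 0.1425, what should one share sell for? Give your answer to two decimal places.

$36.21

Three-stage DDM. Project D₁…D_5; terminal Gordon value at t=5 with g = 0.036; discount at r = 0.1425.
D_1 = 2.8393
D_2 = 3.4014
D_3 = 3.7974
D_4 = 4.2394
D_5 = 4.7328
TV_5 = 4.9032/(0.1425−0.036) = 46.0396
P₀ = Σ Dₜ/(1+r)ᵗ + TV_5/(1+r)^5 = 36.2078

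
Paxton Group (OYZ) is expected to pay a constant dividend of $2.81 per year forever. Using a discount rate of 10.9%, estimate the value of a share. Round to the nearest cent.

Zero-growth DDM (perpetuity): P₀ = D/r = 2.81 / 0.109 = 25.7798

$25.78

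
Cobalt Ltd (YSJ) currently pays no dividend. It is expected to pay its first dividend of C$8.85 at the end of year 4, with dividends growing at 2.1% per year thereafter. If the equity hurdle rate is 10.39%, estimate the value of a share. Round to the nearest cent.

Deferred-dividend DDM. At t=3 the remaining stream is a growing perpetuity with first payment D_4 = 8.85.
V_3 = D_4/(r−g) = 8.85/(0.1039−0.021) = 106.7551
P₀ = V_3/(1+r)^3 = 106.7551/(1+0.1039)^3 = 79.3596

C$79.36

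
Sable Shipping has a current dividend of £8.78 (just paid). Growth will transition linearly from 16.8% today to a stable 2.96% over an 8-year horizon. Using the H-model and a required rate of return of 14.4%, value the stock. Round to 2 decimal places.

£121.51

H-model: P₀ = D₀[(1+g_L) + H(g_S−g_L)]/(r−g_L), with H = 8/2 = 4.
P₀ = 8.78 × [(1+0.0296) + 4×(0.168−0.0296)] / (0.144−0.0296)
   = 8.78 × 1.5832 / 0.1144 = 121.5078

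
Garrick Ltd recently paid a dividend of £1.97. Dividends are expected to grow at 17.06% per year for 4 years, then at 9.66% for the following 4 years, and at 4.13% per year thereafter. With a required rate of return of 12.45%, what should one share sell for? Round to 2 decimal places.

Three-stage DDM. Project D₁…D_8; terminal Gordon value at t=8 with g = 0.0413; discount at r = 0.1245.
D_1 = 2.3061
D_2 = 2.6995
D_3 = 3.1600
D_4 = 3.6991
D_5 = 4.0565
D_6 = 4.4483
D_7 = 4.8780
D_8 = 5.3493
TV_8 = 5.5702/(0.1245−0.0413) = 66.9493
P₀ = Σ Dₜ/(1+r)ᵗ + TV_8/(1+r)^8 = 43.6014

£43.60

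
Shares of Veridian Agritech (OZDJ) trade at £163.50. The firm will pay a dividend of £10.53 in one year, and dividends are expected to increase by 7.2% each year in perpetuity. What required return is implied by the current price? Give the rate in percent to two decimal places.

13.64%

Rearranging the constant-growth DDM: r = D₁/P₀ + g.
r = 10.5300 / 163.50 + 0.072 = 0.06440 + 0.072 = 0.13640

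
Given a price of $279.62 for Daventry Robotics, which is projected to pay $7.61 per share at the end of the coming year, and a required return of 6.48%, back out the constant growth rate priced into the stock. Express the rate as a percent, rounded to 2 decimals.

From P₀ = D₁/(r − g), the implied growth is g = r − D₁/P₀.
g = 0.0648 − 7.61/279.62 = 0.0648 − 0.02722 = 0.03758

3.76%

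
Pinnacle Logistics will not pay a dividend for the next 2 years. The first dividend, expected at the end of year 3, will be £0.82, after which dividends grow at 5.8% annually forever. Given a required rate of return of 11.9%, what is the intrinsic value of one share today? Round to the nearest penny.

Deferred-dividend DDM. At t=2 the remaining stream is a growing perpetuity with first payment D_3 = 0.82.
V_2 = D_3/(r−g) = 0.82/(0.119−0.058) = 13.4426
P₀ = V_2/(1+r)^2 = 13.4426/(1+0.119)^2 = 10.7355

£10.74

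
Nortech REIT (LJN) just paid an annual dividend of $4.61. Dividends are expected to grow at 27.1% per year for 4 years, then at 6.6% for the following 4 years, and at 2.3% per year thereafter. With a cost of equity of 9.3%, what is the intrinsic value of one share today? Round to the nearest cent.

Three-stage DDM. Project D₁…D_8; terminal Gordon value at t=8 with g = 0.023; discount at r = 0.093.
D_1 = 5.8593
D_2 = 7.4472
D_3 = 9.4654
D_4 = 12.0305
D_5 = 12.8245
D_6 = 13.6709
D_7 = 14.5732
D_8 = 15.5350
TV_8 = 15.8923/(0.093−0.023) = 227.0333
P₀ = Σ Dₜ/(1+r)ᵗ + TV_8/(1+r)^8 = 170.4219

$170.42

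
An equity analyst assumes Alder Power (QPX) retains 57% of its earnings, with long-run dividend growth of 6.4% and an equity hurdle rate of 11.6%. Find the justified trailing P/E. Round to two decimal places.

8.80

Payout ratio b = 1 − 0.57 = 0.43.
Justified trailing P/E = b(1+g)/(r−g) = 0.43×(1+0.064)/(0.116−0.064) = 8.7985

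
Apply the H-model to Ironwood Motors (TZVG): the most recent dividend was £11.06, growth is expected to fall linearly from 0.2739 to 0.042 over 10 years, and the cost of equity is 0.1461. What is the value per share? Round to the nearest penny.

H-model: P₀ = D₀[(1+g_L) + H(g_S−g_L)]/(r−g_L), with H = 10/2 = 5.
P₀ = 11.06 × [(1+0.042) + 5×(0.2739−0.042)] / (0.1461−0.042)
   = 11.06 × 2.2015 / 0.1041 = 233.8962

£233.90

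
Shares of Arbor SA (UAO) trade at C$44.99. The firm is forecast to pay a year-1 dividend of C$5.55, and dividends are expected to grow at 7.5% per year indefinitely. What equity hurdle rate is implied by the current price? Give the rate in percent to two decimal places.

Rearranging the constant-growth DDM: r = D₁/P₀ + g.
r = 5.5500 / 44.99 + 0.075 = 0.12336 + 0.075 = 0.19836

19.84%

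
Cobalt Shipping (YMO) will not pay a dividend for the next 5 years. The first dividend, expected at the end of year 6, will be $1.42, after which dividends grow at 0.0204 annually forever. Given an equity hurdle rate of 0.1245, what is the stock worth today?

Deferred-dividend DDM. At t=5 the remaining stream is a growing perpetuity with first payment D_6 = 1.42.
V_5 = D_6/(r−g) = 1.42/(0.1245−0.0204) = 13.6407
P₀ = V_5/(1+r)^5 = 13.6407/(1+0.1245)^5 = 7.5865

$7.59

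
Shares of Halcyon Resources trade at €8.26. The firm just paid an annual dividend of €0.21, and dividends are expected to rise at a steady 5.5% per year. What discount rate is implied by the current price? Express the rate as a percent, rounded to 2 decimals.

Rearranging the constant-growth DDM: r = D₁/P₀ + g.
D₁ = 0.21 × (1 + 0.055) = 0.2215.
r = 0.2215 / 8.26 + 0.055 = 0.02682 + 0.055 = 0.08182

8.18%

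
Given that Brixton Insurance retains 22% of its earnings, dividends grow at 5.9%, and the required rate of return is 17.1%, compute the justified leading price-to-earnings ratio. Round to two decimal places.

6.96

Payout ratio b = 1 − 0.22 = 0.78.
Justified leading P/E = b/(r−g) = 0.78/(0.171−0.059) = 6.9643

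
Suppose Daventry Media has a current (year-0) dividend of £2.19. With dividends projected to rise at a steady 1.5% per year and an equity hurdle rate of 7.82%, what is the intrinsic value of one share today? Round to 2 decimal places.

£35.17

Gordon growth model: P₀ = D₁/(r − g). D₁ = 2.19 × (1 + 0.015) = 2.2228.
P₀ = 2.2228 / (0.0782 − 0.015) = 2.2228 / 0.0632 = 35.1717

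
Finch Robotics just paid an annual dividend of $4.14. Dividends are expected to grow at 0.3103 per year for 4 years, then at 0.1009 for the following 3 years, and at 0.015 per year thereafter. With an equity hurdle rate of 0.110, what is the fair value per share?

Three-stage DDM. Project D₁…D_7; terminal Gordon value at t=7 with g = 0.015; discount at r = 0.11.
D_1 = 5.4246
D_2 = 7.1079
D_3 = 9.3135
D_4 = 12.2035
D_5 = 13.4348
D_6 = 14.7904
D_7 = 16.2827
TV_7 = 16.5270/(0.11−0.015) = 173.9680
P₀ = Σ Dₜ/(1+r)ᵗ + TV_7/(1+r)^7 = 133.0210

$133.02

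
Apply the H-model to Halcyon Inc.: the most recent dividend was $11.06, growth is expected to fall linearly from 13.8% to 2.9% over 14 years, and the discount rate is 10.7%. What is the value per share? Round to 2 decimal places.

$254.10

H-model: P₀ = D₀[(1+g_L) + H(g_S−g_L)]/(r−g_L), with H = 14/2 = 7.
P₀ = 11.06 × [(1+0.029) + 7×(0.138−0.029)] / (0.107−0.029)
   = 11.06 × 1.7920 / 0.078 = 254.0964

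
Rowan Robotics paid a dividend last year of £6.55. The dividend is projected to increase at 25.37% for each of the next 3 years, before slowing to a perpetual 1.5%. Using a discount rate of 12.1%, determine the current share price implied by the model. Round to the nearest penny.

Two-stage DDM. Project D₁…D_3 at 0.2537, terminal growth 0.015, discount at r = 0.121.
D_1 = 8.2117
D_2 = 10.2951
D_3 = 12.9069
Terminal value at t=3: TV = D_4/(r−g) = 13.1005/(0.121−0.015) = 123.5897
P₀ = 8.2117/(1+0.121)^1 + 10.2951/(1+0.121)^2 + 12.9069/(1+0.121)^3 + 123.5897/(1+0.121)^3 = 112.4137

£112.41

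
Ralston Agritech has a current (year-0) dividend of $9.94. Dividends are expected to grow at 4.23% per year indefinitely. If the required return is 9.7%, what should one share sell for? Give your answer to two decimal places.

Gordon growth model: P₀ = D₁/(r − g). D₁ = 9.94 × (1 + 0.0423) = 10.3605.
P₀ = 10.3605 / (0.097 − 0.0423) = 10.3605 / 0.0547 = 189.4052

$189.41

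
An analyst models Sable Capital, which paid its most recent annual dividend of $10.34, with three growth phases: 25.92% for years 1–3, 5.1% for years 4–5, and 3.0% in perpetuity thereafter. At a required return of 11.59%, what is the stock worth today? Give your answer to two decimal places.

$224.89

Three-stage DDM. Project D₁…D_5; terminal Gordon value at t=5 with g = 0.03; discount at r = 0.1159.
D_1 = 13.0201
D_2 = 16.3949
D_3 = 20.6445
D_4 = 21.6974
D_5 = 22.8040
TV_5 = 23.4881/(0.1159−0.03) = 273.4350
P₀ = Σ Dₜ/(1+r)ᵗ + TV_5/(1+r)^5 = 224.8885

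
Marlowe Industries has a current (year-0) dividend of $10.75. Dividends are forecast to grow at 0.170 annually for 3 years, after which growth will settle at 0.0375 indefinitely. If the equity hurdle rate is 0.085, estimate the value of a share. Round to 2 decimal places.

$331.99

Two-stage DDM. Project D₁…D_3 at 0.17, terminal growth 0.0375, discount at r = 0.085.
D_1 = 12.5775
D_2 = 14.7157
D_3 = 17.2173
Terminal value at t=3: TV = D_4/(r−g) = 17.8630/(0.085−0.0375) = 376.0629
P₀ = 12.5775/(1+0.085)^1 + 14.7157/(1+0.085)^2 + 17.2173/(1+0.085)^3 + 376.0629/(1+0.085)^3 = 331.9948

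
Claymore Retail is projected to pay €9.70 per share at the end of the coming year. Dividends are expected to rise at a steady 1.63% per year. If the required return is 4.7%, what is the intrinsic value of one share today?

Gordon growth model: P₀ = D₁/(r − g), with D₁ = 9.70 given directly.
P₀ = 9.7000 / (0.047 − 0.0163) = 9.7000 / 0.0307 = 315.9609

€315.96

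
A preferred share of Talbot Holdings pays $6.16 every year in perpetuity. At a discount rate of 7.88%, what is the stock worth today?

$78.17

Zero-growth DDM (perpetuity): P₀ = D/r = 6.16 / 0.0788 = 78.1726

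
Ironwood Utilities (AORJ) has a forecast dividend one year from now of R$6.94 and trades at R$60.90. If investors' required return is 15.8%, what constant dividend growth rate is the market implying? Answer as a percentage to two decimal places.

4.40%

From P₀ = D₁/(r − g), the implied growth is g = r − D₁/P₀.
g = 0.158 − 6.94/60.90 = 0.158 − 0.11396 = 0.04404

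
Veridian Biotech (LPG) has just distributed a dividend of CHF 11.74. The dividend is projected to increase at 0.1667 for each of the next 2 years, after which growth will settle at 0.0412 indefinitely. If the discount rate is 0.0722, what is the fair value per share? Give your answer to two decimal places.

Two-stage DDM. Project D₁…D_2 at 0.1667, terminal growth 0.0412, discount at r = 0.0722.
D_1 = 13.6971
D_2 = 15.9804
Terminal value at t=2: TV = D_3/(r−g) = 16.6387/(0.0722−0.0412) = 536.7338
P₀ = 13.6971/(1+0.0722)^1 + 15.9804/(1+0.0722)^2 + 536.7338/(1+0.0722)^2 = 493.5576

CHF 493.56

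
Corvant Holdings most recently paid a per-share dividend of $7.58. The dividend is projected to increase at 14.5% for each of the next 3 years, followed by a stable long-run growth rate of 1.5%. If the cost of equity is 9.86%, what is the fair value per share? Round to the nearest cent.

Two-stage DDM. Project D₁…D_3 at 0.145, terminal growth 0.015, discount at r = 0.0986.
D_1 = 8.6791
D_2 = 9.9376
D_3 = 11.3785
Terminal value at t=3: TV = D_4/(r−g) = 11.5492/(0.0986−0.015) = 138.1483
P₀ = 8.6791/(1+0.0986)^1 + 9.9376/(1+0.0986)^2 + 11.3785/(1+0.0986)^3 + 138.1483/(1+0.0986)^3 = 128.9057

$128.91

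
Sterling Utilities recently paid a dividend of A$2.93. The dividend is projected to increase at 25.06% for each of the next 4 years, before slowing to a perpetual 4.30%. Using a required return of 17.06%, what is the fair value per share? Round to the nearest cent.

A$45.06

Two-stage DDM. Project D₁…D_4 at 0.2506, terminal growth 0.043, discount at r = 0.1706.
D_1 = 3.6643
D_2 = 4.5825
D_3 = 5.7309
D_4 = 7.1671
Terminal value at t=4: TV = D_5/(r−g) = 7.4752/(0.1706−0.043) = 58.5835
P₀ = 3.6643/(1+0.1706)^1 + 4.5825/(1+0.1706)^2 + 5.7309/(1+0.1706)^3 + 7.1671/(1+0.1706)^4 + 58.5835/(1+0.1706)^4 = 45.0630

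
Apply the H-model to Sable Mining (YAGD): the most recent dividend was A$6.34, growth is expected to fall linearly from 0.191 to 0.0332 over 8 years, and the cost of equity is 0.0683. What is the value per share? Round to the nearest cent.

H-model: P₀ = D₀[(1+g_L) + H(g_S−g_L)]/(r−g_L), with H = 8/2 = 4.
P₀ = 6.34 × [(1+0.0332) + 4×(0.191−0.0332)] / (0.0683−0.0332)
   = 6.34 × 1.6644 / 0.0351 = 300.6352

A$300.64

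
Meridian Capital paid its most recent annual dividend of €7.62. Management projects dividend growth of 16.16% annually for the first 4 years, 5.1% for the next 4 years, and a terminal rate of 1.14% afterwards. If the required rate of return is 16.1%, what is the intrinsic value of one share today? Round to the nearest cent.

Three-stage DDM. Project D₁…D_8; terminal Gordon value at t=8 with g = 0.0114; discount at r = 0.161.
D_1 = 8.8514
D_2 = 10.2818
D_3 = 11.9433
D_4 = 13.8734
D_5 = 14.5809
D_6 = 15.3245
D_7 = 16.1061
D_8 = 16.9275
TV_8 = 17.1205/(0.161−0.0114) = 114.4415
P₀ = Σ Dₜ/(1+r)ᵗ + TV_8/(1+r)^8 = 89.1492

€89.15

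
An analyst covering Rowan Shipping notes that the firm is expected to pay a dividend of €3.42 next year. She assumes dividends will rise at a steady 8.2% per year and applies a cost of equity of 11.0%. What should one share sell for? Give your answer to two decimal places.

€122.14

Gordon growth model: P₀ = D₁/(r − g), with D₁ = 3.42 given directly.
P₀ = 3.4200 / (0.11 − 0.082) = 3.4200 / 0.028 = 122.1429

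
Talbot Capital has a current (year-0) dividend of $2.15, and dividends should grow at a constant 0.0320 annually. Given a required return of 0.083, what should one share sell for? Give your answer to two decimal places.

Gordon growth model: P₀ = D₁/(r − g). D₁ = 2.15 × (1 + 0.032) = 2.2188.
P₀ = 2.2188 / (0.083 − 0.032) = 2.2188 / 0.051 = 43.5059

$43.51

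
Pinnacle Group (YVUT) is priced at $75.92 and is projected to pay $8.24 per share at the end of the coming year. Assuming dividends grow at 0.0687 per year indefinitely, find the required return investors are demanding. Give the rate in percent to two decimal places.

Rearranging the constant-growth DDM: r = D₁/P₀ + g.
r = 8.2400 / 75.92 + 0.0687 = 0.10854 + 0.0687 = 0.17724

17.72%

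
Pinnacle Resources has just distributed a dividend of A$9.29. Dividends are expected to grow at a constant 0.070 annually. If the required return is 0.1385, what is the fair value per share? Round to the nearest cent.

Gordon growth model: P₀ = D₁/(r − g). D₁ = 9.29 × (1 + 0.07) = 9.9403.
P₀ = 9.9403 / (0.1385 − 0.07) = 9.9403 / 0.0685 = 145.1139

A$145.11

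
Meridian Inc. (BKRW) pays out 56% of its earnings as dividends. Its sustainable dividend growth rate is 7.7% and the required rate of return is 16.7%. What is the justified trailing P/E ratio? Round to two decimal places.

6.70

Justified trailing P/E = b(1+g)/(r−g) = 0.56×(1+0.077)/(0.167−0.077) = 6.7013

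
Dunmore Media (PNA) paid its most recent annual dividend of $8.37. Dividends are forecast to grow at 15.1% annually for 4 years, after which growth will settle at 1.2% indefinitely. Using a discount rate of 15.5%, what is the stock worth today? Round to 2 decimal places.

$91.61

Two-stage DDM. Project D₁…D_4 at 0.151, terminal growth 0.012, discount at r = 0.155.
D_1 = 9.6339
D_2 = 11.0886
D_3 = 12.7630
D_4 = 14.6902
Terminal value at t=4: TV = D_5/(r−g) = 14.8664/(0.155−0.012) = 103.9612
P₀ = 9.6339/(1+0.155)^1 + 11.0886/(1+0.155)^2 + 12.7630/(1+0.155)^3 + 14.6902/(1+0.155)^4 + 103.9612/(1+0.155)^4 = 91.6087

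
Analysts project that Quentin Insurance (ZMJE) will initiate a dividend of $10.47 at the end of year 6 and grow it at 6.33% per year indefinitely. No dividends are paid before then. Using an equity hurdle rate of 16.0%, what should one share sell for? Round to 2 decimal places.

$51.55

Deferred-dividend DDM. At t=5 the remaining stream is a growing perpetuity with first payment D_6 = 10.47.
V_5 = D_6/(r−g) = 10.47/(0.16−0.0633) = 108.2730
P₀ = V_5/(1+r)^5 = 108.2730/(1+0.16)^5 = 51.5502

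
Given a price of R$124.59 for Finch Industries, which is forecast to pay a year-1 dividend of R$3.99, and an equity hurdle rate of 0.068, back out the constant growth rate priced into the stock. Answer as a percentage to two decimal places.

3.60%

From P₀ = D₁/(r − g), the implied growth is g = r − D₁/P₀.
g = 0.068 − 3.99/124.59 = 0.068 − 0.03203 = 0.03597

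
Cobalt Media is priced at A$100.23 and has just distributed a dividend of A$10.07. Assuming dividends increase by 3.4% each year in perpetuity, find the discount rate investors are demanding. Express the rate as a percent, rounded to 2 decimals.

13.79%

Rearranging the constant-growth DDM: r = D₁/P₀ + g.
D₁ = 10.07 × (1 + 0.034) = 10.4124.
r = 10.4124 / 100.23 + 0.034 = 0.10388 + 0.034 = 0.13788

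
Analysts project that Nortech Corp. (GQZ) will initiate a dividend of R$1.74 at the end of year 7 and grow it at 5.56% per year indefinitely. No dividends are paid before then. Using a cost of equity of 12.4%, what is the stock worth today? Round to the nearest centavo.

Deferred-dividend DDM. At t=6 the remaining stream is a growing perpetuity with first payment D_7 = 1.74.
V_6 = D_7/(r−g) = 1.74/(0.124−0.0556) = 25.4386
P₀ = V_6/(1+r)^6 = 25.4386/(1+0.124)^6 = 12.6152

R$12.62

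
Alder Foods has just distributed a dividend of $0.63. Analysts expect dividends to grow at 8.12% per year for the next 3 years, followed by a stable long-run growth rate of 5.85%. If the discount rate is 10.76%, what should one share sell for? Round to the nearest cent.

$14.43

Two-stage DDM. Project D₁…D_3 at 0.0812, terminal growth 0.0585, discount at r = 0.1076.
D_1 = 0.6812
D_2 = 0.7365
D_3 = 0.7963
Terminal value at t=3: TV = D_4/(r−g) = 0.8428/(0.1076−0.0585) = 17.1660
P₀ = 0.6812/(1+0.1076)^1 + 0.7365/(1+0.1076)^2 + 0.7963/(1+0.1076)^3 + 17.1660/(1+0.1076)^3 = 14.4347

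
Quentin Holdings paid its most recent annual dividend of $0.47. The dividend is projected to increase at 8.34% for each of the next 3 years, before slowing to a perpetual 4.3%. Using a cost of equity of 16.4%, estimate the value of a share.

$4.49

Two-stage DDM. Project D₁…D_3 at 0.0834, terminal growth 0.043, discount at r = 0.164.
D_1 = 0.5092
D_2 = 0.5517
D_3 = 0.5977
Terminal value at t=3: TV = D_4/(r−g) = 0.6234/(0.164−0.043) = 5.1519
P₀ = 0.5092/(1+0.164)^1 + 0.5517/(1+0.164)^2 + 0.5977/(1+0.164)^3 + 5.1519/(1+0.164)^3 = 4.4903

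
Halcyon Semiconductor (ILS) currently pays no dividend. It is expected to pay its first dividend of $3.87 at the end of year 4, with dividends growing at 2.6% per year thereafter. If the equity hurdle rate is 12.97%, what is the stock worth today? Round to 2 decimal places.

Deferred-dividend DDM. At t=3 the remaining stream is a growing perpetuity with first payment D_4 = 3.87.
V_3 = D_4/(r−g) = 3.87/(0.1297−0.026) = 37.3192
P₀ = V_3/(1+r)^3 = 37.3192/(1+0.1297)^3 = 25.8847

$25.88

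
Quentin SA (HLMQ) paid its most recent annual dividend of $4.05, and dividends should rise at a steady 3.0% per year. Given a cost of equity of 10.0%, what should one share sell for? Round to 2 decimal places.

Gordon growth model: P₀ = D₁/(r − g). D₁ = 4.05 × (1 + 0.03) = 4.1715.
P₀ = 4.1715 / (0.1 − 0.03) = 4.1715 / 0.07 = 59.5929

$59.59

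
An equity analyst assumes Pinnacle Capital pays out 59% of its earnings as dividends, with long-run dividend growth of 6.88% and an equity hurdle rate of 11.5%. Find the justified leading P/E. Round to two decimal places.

Justified leading P/E = b/(r−g) = 0.59/(0.115−0.0688) = 12.7706

12.77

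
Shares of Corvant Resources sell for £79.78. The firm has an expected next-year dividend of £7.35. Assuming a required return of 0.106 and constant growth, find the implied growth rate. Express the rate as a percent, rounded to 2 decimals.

1.39%

From P₀ = D₁/(r − g), the implied growth is g = r − D₁/P₀.
g = 0.106 − 7.35/79.78 = 0.106 − 0.09213 = 0.01387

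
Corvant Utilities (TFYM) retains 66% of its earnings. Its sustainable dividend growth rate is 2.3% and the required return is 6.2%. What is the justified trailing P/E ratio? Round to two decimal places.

Payout ratio b = 1 − 0.66 = 0.34.
Justified trailing P/E = b(1+g)/(r−g) = 0.34×(1+0.023)/(0.062−0.023) = 8.9185

8.92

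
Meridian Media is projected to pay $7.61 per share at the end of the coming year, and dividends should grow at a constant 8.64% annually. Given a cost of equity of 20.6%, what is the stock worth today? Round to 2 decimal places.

Gordon growth model: P₀ = D₁/(r − g), with D₁ = 7.61 given directly.
P₀ = 7.6100 / (0.206 − 0.0864) = 7.6100 / 0.1196 = 63.6288

$63.63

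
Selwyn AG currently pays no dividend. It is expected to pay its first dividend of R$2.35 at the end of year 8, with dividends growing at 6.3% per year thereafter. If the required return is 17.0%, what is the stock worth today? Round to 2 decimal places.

Deferred-dividend DDM. At t=7 the remaining stream is a growing perpetuity with first payment D_8 = 2.35.
V_7 = D_8/(r−g) = 2.35/(0.17−0.063) = 21.9626
P₀ = V_7/(1+r)^7 = 21.9626/(1+0.17)^7 = 7.3178

R$7.32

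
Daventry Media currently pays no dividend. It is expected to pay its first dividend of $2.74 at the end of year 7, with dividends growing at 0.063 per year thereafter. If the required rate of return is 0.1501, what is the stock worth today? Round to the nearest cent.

Deferred-dividend DDM. At t=6 the remaining stream is a growing perpetuity with first payment D_7 = 2.74.
V_6 = D_7/(r−g) = 2.74/(0.1501−0.063) = 31.4581
P₀ = V_6/(1+r)^6 = 31.4581/(1+0.1501)^6 = 13.5931

$13.59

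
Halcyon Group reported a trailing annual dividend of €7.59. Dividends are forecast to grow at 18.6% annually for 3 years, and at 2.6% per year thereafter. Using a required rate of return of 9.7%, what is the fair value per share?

€165.27

Two-stage DDM. Project D₁…D_3 at 0.186, terminal growth 0.026, discount at r = 0.097.
D_1 = 9.0017
D_2 = 10.6761
D_3 = 12.6618
Terminal value at t=3: TV = D_4/(r−g) = 12.9910/(0.097−0.026) = 182.9721
P₀ = 9.0017/(1+0.097)^1 + 10.6761/(1+0.097)^2 + 12.6618/(1+0.097)^3 + 182.9721/(1+0.097)^3 = 165.2691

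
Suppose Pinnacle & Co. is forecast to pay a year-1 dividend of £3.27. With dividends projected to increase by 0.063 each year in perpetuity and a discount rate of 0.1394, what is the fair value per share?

Gordon growth model: P₀ = D₁/(r − g), with D₁ = 3.27 given directly.
P₀ = 3.2700 / (0.1394 − 0.063) = 3.2700 / 0.0764 = 42.8010

£42.80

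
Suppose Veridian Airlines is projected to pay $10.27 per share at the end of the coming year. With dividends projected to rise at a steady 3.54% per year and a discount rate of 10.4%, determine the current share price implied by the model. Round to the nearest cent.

$149.71

Gordon growth model: P₀ = D₁/(r − g), with D₁ = 10.27 given directly.
P₀ = 10.2700 / (0.104 − 0.0354) = 10.2700 / 0.0686 = 149.7085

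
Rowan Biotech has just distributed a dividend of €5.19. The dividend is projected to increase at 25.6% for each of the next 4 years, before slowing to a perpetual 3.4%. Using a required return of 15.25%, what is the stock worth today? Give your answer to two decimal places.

€89.74

Two-stage DDM. Project D₁…D_4 at 0.256, terminal growth 0.034, discount at r = 0.1525.
D_1 = 6.5186
D_2 = 8.1874
D_3 = 10.2834
D_4 = 12.9159
Terminal value at t=4: TV = D_5/(r−g) = 13.3551/(0.1525−0.034) = 112.7011
P₀ = 6.5186/(1+0.1525)^1 + 8.1874/(1+0.1525)^2 + 10.2834/(1+0.1525)^3 + 12.9159/(1+0.1525)^4 + 112.7011/(1+0.1525)^4 = 89.7385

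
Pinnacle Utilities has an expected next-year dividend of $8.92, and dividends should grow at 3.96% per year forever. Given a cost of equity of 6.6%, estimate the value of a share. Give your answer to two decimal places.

Gordon growth model: P₀ = D₁/(r − g), with D₁ = 8.92 given directly.
P₀ = 8.9200 / (0.066 − 0.0396) = 8.9200 / 0.0264 = 337.8788

$337.88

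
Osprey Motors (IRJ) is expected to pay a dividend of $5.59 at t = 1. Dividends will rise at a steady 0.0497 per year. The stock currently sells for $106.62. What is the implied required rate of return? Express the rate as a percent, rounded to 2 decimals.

Rearranging the constant-growth DDM: r = D₁/P₀ + g.
r = 5.5900 / 106.62 + 0.0497 = 0.05243 + 0.0497 = 0.10213

10.21%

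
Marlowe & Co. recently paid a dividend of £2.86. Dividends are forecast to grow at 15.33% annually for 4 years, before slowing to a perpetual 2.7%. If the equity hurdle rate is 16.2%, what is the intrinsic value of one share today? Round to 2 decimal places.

£32.34

Two-stage DDM. Project D₁…D_4 at 0.1533, terminal growth 0.027, discount at r = 0.162.
D_1 = 3.2984
D_2 = 3.8041
D_3 = 4.3873
D_4 = 5.0598
Terminal value at t=4: TV = D_5/(r−g) = 5.1964/(0.162−0.027) = 38.4921
P₀ = 3.2984/(1+0.162)^1 + 3.8041/(1+0.162)^2 + 4.3873/(1+0.162)^3 + 5.0598/(1+0.162)^4 + 38.4921/(1+0.162)^4 = 32.3403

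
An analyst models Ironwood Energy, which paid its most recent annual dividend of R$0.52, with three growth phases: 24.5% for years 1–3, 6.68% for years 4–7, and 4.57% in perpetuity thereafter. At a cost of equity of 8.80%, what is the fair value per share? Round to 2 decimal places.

Three-stage DDM. Project D₁…D_7; terminal Gordon value at t=7 with g = 0.0457; discount at r = 0.088.
D_1 = 0.6474
D_2 = 0.8060
D_3 = 1.0035
D_4 = 1.0705
D_5 = 1.1420
D_6 = 1.2183
D_7 = 1.2997
TV_7 = 1.3591/(0.088−0.0457) = 32.1300
P₀ = Σ Dₜ/(1+r)ᵗ + TV_7/(1+r)^7 = 22.8264

R$22.83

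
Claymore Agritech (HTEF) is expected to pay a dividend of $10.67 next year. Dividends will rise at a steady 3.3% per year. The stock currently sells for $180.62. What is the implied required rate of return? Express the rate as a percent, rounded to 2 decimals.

9.21%

Rearranging the constant-growth DDM: r = D₁/P₀ + g.
r = 10.6700 / 180.62 + 0.033 = 0.05907 + 0.033 = 0.09207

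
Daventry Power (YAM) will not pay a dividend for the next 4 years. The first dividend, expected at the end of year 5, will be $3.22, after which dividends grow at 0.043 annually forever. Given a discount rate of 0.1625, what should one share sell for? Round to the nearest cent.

Deferred-dividend DDM. At t=4 the remaining stream is a growing perpetuity with first payment D_5 = 3.22.
V_4 = D_5/(r−g) = 3.22/(0.1625−0.043) = 26.9456
P₀ = V_4/(1+r)^4 = 26.9456/(1+0.1625)^4 = 14.7542

$14.75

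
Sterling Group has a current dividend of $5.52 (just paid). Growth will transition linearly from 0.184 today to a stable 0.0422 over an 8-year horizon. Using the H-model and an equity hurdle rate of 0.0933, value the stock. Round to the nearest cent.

H-model: P₀ = D₀[(1+g_L) + H(g_S−g_L)]/(r−g_L), with H = 8/2 = 4.
P₀ = 5.52 × [(1+0.0422) + 4×(0.184−0.0422)] / (0.0933−0.0422)
   = 5.52 × 1.6094 / 0.0511 = 173.8530

$173.85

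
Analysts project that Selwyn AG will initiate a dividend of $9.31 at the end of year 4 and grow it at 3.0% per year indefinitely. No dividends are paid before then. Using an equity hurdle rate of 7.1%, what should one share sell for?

Deferred-dividend DDM. At t=3 the remaining stream is a growing perpetuity with first payment D_4 = 9.31.
V_3 = D_4/(r−g) = 9.31/(0.071−0.03) = 227.0732
P₀ = V_3/(1+r)^3 = 227.0732/(1+0.071)^3 = 184.8406

$184.84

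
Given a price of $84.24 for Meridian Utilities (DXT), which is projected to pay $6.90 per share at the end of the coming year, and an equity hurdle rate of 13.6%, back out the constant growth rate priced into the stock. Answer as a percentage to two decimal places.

5.41%

From P₀ = D₁/(r − g), the implied growth is g = r − D₁/P₀.
g = 0.136 − 6.90/84.24 = 0.136 − 0.08191 = 0.05409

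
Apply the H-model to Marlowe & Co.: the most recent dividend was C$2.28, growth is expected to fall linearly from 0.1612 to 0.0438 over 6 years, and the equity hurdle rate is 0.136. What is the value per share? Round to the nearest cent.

H-model: P₀ = D₀[(1+g_L) + H(g_S−g_L)]/(r−g_L), with H = 6/2 = 3.
P₀ = 2.28 × [(1+0.0438) + 3×(0.1612−0.0438)] / (0.136−0.0438)
   = 2.28 × 1.3960 / 0.0922 = 34.5215

C$34.52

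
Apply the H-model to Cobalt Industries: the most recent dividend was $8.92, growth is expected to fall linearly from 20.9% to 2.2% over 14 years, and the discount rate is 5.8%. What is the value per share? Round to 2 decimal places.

$577.57

H-model: P₀ = D₀[(1+g_L) + H(g_S−g_L)]/(r−g_L), with H = 14/2 = 7.
P₀ = 8.92 × [(1+0.022) + 7×(0.209−0.022)] / (0.058−0.022)
   = 8.92 × 2.3310 / 0.036 = 577.5700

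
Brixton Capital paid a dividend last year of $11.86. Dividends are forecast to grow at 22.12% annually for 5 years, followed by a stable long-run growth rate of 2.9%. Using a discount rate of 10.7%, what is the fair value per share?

Two-stage DDM. Project D₁…D_5 at 0.2212, terminal growth 0.029, discount at r = 0.107.
D_1 = 14.4834
D_2 = 17.6872
D_3 = 21.5996
D_4 = 26.3774
D_5 = 32.2121
Terminal value at t=5: TV = D_6/(r−g) = 33.1462/(0.107−0.029) = 424.9516
P₀ = 14.4834/(1+0.107)^1 + 17.6872/(1+0.107)^2 + 21.5996/(1+0.107)^3 + 26.3774/(1+0.107)^4 + 32.2121/(1+0.107)^5 + 424.9516/(1+0.107)^5 = 336.0042

$336.00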